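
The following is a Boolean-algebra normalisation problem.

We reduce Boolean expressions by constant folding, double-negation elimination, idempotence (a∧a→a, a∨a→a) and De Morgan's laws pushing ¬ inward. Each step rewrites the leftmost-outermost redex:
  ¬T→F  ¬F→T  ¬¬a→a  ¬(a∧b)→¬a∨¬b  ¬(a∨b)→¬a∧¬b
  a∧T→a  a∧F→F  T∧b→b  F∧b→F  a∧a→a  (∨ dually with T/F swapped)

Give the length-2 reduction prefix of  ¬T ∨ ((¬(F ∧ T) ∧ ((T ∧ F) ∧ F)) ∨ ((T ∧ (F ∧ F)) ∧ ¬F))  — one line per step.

  start: ¬T ∨ ((¬(F ∧ T) ∧ ((T ∧ F) ∧ F)) ∨ ((T ∧ (F ∧ F)) ∧ ¬F))
  step 1: F ∨ ((¬(F ∧ T) ∧ ((T ∧ F) ∧ F)) ∨ ((T ∧ (F ∧ F)) ∧ ¬F))
  step 2: (¬(F ∧ T) ∧ ((T ∧ F) ∧ F)) ∨ ((T ∧ (F ∧ F)) ∧ ¬F)

Answer: after 2 steps: (¬(F ∧ T) ∧ ((T ∧ F) ∧ F)) ∨ ((T ∧ (F ∧ F)) ∧ ¬F)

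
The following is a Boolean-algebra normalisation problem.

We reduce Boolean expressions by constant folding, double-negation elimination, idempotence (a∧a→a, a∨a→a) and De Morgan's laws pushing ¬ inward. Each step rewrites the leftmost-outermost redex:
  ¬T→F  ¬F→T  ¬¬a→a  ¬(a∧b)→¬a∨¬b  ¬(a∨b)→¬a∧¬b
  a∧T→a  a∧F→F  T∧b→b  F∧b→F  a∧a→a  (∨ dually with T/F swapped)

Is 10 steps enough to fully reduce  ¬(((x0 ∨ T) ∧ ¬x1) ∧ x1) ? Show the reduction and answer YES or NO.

Answer: YES — reaches normal form x1 ∨ ¬x1 in 7 ≤ 10 steps

Derivation:
  start: ¬(((x0 ∨ T) ∧ ¬x1) ∧ x1)
  step 1: ¬((x0 ∨ T) ∧ ¬x1) ∨ ¬x1
  step 2: (¬(x0 ∨ T) ∨ ¬¬x1) ∨ ¬x1
  step 3: ((¬x0 ∧ ¬T) ∨ ¬¬x1) ∨ ¬x1
  step 4: ((¬x0 ∧ F) ∨ ¬¬x1) ∨ ¬x1
  step 5: (F ∨ ¬¬x1) ∨ ¬x1
  step 6: ¬¬x1 ∨ ¬x1
  step 7: x1 ∨ ¬x1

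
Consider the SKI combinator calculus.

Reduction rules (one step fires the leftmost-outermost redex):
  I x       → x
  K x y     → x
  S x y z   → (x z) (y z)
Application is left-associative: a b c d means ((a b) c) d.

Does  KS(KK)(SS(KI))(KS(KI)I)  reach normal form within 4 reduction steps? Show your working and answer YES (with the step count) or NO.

  start: KS(KK)(SS(KI))(KS(KI)I)
  step 1: S(SS(KI))(KS(KI)I)
  step 2: S(SS(KI))(SI)

Answer: YES — reaches normal form S(SS(KI))(SI) in 2 ≤ 4 steps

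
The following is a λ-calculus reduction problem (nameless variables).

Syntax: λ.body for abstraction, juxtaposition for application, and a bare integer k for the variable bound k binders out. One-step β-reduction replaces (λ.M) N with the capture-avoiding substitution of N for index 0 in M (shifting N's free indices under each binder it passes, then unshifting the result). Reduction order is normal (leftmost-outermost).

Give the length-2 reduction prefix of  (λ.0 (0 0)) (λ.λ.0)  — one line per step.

Answer: after 2 steps: λ.0

Reduction:
  start: (λ.0 (0 0)) (λ.λ.0)
  [1] (λ.λ.0) ((λ.λ.0) (λ.λ.0))
  [2] λ.0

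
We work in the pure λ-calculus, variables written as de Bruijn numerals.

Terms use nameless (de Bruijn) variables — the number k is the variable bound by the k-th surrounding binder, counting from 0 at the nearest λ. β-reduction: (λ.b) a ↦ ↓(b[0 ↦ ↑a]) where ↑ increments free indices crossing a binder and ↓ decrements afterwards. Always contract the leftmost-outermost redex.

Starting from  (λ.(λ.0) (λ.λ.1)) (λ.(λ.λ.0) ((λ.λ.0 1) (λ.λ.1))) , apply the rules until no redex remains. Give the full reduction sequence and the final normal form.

  start: (λ.(λ.0) (λ.λ.1)) (λ.(λ.λ.0) ((λ.λ.0 1) (λ.λ.1)))
  step 1: (λ.0) (λ.λ.1)
  step 2: λ.λ.1

Answer: normal form = λ.λ.1  (in 2 steps)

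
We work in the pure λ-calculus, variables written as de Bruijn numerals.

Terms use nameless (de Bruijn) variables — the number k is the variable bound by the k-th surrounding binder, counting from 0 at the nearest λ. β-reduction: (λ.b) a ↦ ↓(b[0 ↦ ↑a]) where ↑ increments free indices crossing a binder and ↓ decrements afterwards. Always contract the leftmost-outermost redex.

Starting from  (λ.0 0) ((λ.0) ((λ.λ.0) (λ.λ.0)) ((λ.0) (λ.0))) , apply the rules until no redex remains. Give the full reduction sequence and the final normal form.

  start: (λ.0 0) ((λ.0) ((λ.λ.0) (λ.λ.0)) ((λ.0) (λ.0)))
  →1  (λ.0) ((λ.λ.0) (λ.λ.0)) ((λ.0) (λ.0)) ((λ.0) ((λ.λ.0) (λ.λ.0)) ((λ.0) (λ.0)))
  →2  (λ.λ.0) (λ.λ.0) ((λ.0) (λ.0)) ((λ.0) ((λ.λ.0) (λ.λ.0)) ((λ.0) (λ.0)))
  →3  (λ.0) ((λ.0) (λ.0)) ((λ.0) ((λ.λ.0) (λ.λ.0)) ((λ.0) (λ.0)))
  →4  (λ.0) (λ.0) ((λ.0) ((λ.λ.0) (λ.λ.0)) ((λ.0) (λ.0)))
  →5  (λ.0) ((λ.0) ((λ.λ.0) (λ.λ.0)) ((λ.0) (λ.0)))
  →6  (λ.0) ((λ.λ.0) (λ.λ.0)) ((λ.0) (λ.0))
  →7  (λ.λ.0) (λ.λ.0) ((λ.0) (λ.0))
  →8  (λ.0) ((λ.0) (λ.0))
  →9  (λ.0) (λ.0)
  →10  λ.0

Answer: normal form = λ.0  (in 10 steps)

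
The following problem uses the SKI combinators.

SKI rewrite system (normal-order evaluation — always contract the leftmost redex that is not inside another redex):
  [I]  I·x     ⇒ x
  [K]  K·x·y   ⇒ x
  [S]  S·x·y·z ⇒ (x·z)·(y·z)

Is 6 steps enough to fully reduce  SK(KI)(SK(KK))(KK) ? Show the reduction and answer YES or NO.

  start: SK(KI)(SK(KK))(KK)
  [1] K(SK(KK))(KI(SK(KK)))(KK)
  [2] SK(KK)(KK)
  [3] K(KK)(KK(KK))
  [4] KK

Answer: YES — reaches normal form KK in 4 ≤ 6 steps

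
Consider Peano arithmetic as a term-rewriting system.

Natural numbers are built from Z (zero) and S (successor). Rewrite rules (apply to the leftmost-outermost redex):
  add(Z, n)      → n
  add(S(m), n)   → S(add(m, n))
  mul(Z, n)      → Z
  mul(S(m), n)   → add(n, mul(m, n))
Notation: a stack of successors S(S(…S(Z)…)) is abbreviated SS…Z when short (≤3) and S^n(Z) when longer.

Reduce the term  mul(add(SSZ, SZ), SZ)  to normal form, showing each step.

  start: mul(add(SSZ, SZ), SZ)
  [1] mul(S(add(SZ, SZ)), SZ)
  [2] add(SZ, mul(add(SZ, SZ), SZ))
  [3] S(add(Z, mul(add(SZ, SZ), SZ)))
  [4] S(mul(add(SZ, SZ), SZ))
  [5] S(mul(S(add(Z, SZ)), SZ))
  [6] S(add(SZ, mul(add(Z, SZ), SZ)))
  [7] S(S(add(Z, mul(add(Z, SZ), SZ))))
  [8] S(S(mul(add(Z, SZ), SZ)))
  [9] S(S(mul(SZ, SZ)))
  [10] S(S(add(SZ, mul(Z, SZ))))
  [11] S(S(S(add(Z, mul(Z, SZ)))))
  [12] S(S(S(mul(Z, SZ))))
  [13] SSSZ

Answer: normal form = SSSZ  (in 13 steps)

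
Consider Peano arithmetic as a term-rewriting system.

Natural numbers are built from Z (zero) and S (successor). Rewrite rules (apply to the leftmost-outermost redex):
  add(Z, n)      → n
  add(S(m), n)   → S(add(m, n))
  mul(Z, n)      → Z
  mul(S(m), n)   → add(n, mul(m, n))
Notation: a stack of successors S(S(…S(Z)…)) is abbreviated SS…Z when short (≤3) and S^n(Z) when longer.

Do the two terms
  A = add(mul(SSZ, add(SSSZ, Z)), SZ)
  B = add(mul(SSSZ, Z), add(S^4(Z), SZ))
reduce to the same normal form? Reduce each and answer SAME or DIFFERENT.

Term A:
  start: add(mul(SSZ, add(SSSZ, Z)), SZ)
  →1  add(add(add(SSSZ, Z), mul(SZ, add(SSSZ, Z))), SZ)
  →2  add(add(S(add(SSZ, Z)), mul(SZ, add(SSSZ, Z))), SZ)
  →3  add(S(add(add(SSZ, Z), mul(SZ, add(SSSZ, Z)))), SZ)
  →4  S(add(add(add(SSZ, Z), mul(SZ, add(SSSZ, Z))), SZ))
  →5  S(add(add(S(add(SZ, Z)), mul(SZ, add(SSSZ, Z))), SZ))
  →6  S(add(S(add(add(SZ, Z), mul(SZ, add(SSSZ, Z)))), SZ))
  →7  S(S(add(add(add(SZ, Z), mul(SZ, add(SSSZ, Z))), SZ)))
  →8  S(S(add(add(S(add(Z, Z)), mul(SZ, add(SSSZ, Z))), SZ)))
  →9  S(S(add(S(add(add(Z, Z), mul(SZ, add(SSSZ, Z)))), SZ)))
  →10  S(S(S(add(add(add(Z, Z), mul(SZ, add(SSSZ, Z))), SZ))))
  →11  S(S(S(add(add(Z, mul(SZ, add(SSSZ, Z))), SZ))))
  →12  S(S(S(add(mul(SZ, add(SSSZ, Z)), SZ))))
  →13  S(S(S(add(add(add(SSSZ, Z), mul(Z, add(SSSZ, Z))), SZ))))
  →14  S(S(S(add(add(S(add(SSZ, Z)), mul(Z, add(SSSZ, Z))), SZ))))
  →15  S(S(S(add(S(add(add(SSZ, Z), mul(Z, add(SSSZ, Z)))), SZ))))
  →16  S(S(S(S(add(add(add(SSZ, Z), mul(Z, add(SSSZ, Z))), SZ)))))
  →17  S(S(S(S(add(add(S(add(SZ, Z)), mul(Z, add(SSSZ, Z))), SZ)))))
  →18  S(S(S(S(add(S(add(add(SZ, Z), mul(Z, add(SSSZ, Z)))), SZ)))))
  →19  S(S(S(S(S(add(add(add(SZ, Z), mul(Z, add(SSSZ, Z))), SZ))))))
  →20  S(S(S(S(S(add(add(S(add(Z, Z)), mul(Z, add(SSSZ, Z))), SZ))))))
  →21  S(S(S(S(S(add(S(add(add(Z, Z), mul(Z, add(SSSZ, Z)))), SZ))))))
  →22  S(S(S(S(S(S(add(add(add(Z, Z), mul(Z, add(SSSZ, Z))), SZ)))))))
  →23  S(S(S(S(S(S(add(add(Z, mul(Z, add(SSSZ, Z))), SZ)))))))
  →24  S(S(S(S(S(S(add(mul(Z, add(SSSZ, Z)), SZ)))))))
  →25  S(S(S(S(S(S(add(Z, SZ)))))))
  →26  S^7(Z)

Term B:
  start: add(mul(SSSZ, Z), add(S^4(Z), SZ))
  →1  add(add(Z, mul(SSZ, Z)), add(S^4(Z), SZ))
  →2  add(mul(SSZ, Z), add(S^4(Z), SZ))
  →3  add(add(Z, mul(SZ, Z)), add(S^4(Z), SZ))
  →4  add(mul(SZ, Z), add(S^4(Z), SZ))
  →5  add(add(Z, mul(Z, Z)), add(S^4(Z), SZ))
  →6  add(mul(Z, Z), add(S^4(Z), SZ))
  →7  add(Z, add(S^4(Z), SZ))
  →8  add(S^4(Z), SZ)
  →9  S(add(SSSZ, SZ))
  →10  S(S(add(SSZ, SZ)))
  →11  S(S(S(add(SZ, SZ))))
  →12  S(S(S(S(add(Z, SZ)))))
  →13  S^5(Z)

Answer: DIFFERENT — A ⇓ S^7(Z), B ⇓ S^5(Z)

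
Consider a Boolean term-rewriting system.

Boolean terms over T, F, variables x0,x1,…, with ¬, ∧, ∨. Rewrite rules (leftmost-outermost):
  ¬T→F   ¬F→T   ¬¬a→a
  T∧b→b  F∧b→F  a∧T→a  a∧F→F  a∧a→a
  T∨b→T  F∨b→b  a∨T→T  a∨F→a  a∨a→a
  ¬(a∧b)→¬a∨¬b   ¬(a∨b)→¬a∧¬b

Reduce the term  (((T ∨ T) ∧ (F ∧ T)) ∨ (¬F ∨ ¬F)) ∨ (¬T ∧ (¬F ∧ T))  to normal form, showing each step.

Answer: normal form = T  (in 7 steps)

Working:
  start: (((T ∨ T) ∧ (F ∧ T)) ∨ (¬F ∨ ¬F)) ∨ (¬T ∧ (¬F ∧ T))
  step 1: ((T ∧ (F ∧ T)) ∨ (¬F ∨ ¬F)) ∨ (¬T ∧ (¬F ∧ T))
  step 2: ((F ∧ T) ∨ (¬F ∨ ¬F)) ∨ (¬T ∧ (¬F ∧ T))
  step 3: (F ∨ (¬F ∨ ¬F)) ∨ (¬T ∧ (¬F ∧ T))
  step 4: (¬F ∨ ¬F) ∨ (¬T ∧ (¬F ∧ T))
  step 5: ¬F ∨ (¬T ∧ (¬F ∧ T))
  step 6: T ∨ (¬T ∧ (¬F ∧ T))
  step 7: T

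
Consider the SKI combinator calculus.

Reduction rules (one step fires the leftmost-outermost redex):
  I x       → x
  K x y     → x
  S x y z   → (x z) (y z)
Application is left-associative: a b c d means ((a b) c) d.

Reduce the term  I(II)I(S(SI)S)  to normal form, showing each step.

Answer: normal form = S(SI)S  (in 4 steps)

Working:
  start: I(II)I(S(SI)S)
  [1] III(S(SI)S)
  [2] II(S(SI)S)
  [3] I(S(SI)S)
  [4] S(SI)S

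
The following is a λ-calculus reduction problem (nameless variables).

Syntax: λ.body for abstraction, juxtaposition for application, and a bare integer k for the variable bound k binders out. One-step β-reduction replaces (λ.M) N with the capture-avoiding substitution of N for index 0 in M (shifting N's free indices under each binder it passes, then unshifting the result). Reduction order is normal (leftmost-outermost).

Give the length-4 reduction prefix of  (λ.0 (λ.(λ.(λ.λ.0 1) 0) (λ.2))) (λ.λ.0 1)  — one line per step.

Answer: after 4 steps: λ.0 (λ.λ.0 (λ.λ.λ.0 1))

Derivation:
  start: (λ.0 (λ.(λ.(λ.λ.0 1) 0) (λ.2))) (λ.λ.0 1)
  [1] (λ.λ.0 1) (λ.(λ.(λ.λ.0 1) 0) (λ.λ.λ.0 1))
  [2] λ.0 (λ.(λ.(λ.λ.0 1) 0) (λ.λ.λ.0 1))
  [3] λ.0 (λ.(λ.λ.0 1) (λ.λ.λ.0 1))
  [4] λ.0 (λ.λ.0 (λ.λ.λ.0 1))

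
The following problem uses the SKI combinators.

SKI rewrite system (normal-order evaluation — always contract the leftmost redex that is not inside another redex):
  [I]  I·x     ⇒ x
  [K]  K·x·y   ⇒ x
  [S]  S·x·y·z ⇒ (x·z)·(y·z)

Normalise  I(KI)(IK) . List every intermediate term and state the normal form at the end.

  start: I(KI)(IK)
  [1] KI(IK)
  [2] I

Answer: normal form = I  (in 2 steps)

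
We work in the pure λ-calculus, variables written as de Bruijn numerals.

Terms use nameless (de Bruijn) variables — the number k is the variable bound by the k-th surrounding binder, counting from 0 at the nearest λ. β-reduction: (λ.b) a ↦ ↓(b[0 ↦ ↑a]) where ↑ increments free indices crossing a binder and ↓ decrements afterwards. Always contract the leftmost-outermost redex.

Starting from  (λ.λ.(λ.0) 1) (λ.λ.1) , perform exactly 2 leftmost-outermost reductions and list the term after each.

Answer: after 2 steps: λ.λ.λ.1

Derivation:
  start: (λ.λ.(λ.0) 1) (λ.λ.1)
  step 1: λ.(λ.0) (λ.λ.1)
  step 2: λ.λ.λ.1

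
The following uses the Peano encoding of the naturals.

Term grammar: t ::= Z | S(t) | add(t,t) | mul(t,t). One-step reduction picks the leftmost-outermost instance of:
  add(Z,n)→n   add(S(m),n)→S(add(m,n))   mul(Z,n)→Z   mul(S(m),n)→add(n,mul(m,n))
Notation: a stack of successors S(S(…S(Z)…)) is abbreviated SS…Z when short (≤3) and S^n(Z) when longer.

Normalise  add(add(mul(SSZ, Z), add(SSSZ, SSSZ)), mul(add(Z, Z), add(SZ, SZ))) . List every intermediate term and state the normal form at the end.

Answer: normal form = S^6(Z)  (in 19 steps)

Working:
  start: add(add(mul(SSZ, Z), add(SSSZ, SSSZ)), mul(add(Z, Z), add(SZ, SZ)))
  step 1: add(add(add(Z, mul(SZ, Z)), add(SSSZ, SSSZ)), mul(add(Z, Z), add(SZ, SZ)))
  step 2: add(add(mul(SZ, Z), add(SSSZ, SSSZ)), mul(add(Z, Z), add(SZ, SZ)))
  step 3: add(add(add(Z, mul(Z, Z)), add(SSSZ, SSSZ)), mul(add(Z, Z), add(SZ, SZ)))
  step 4: add(add(mul(Z, Z), add(SSSZ, SSSZ)), mul(add(Z, Z), add(SZ, SZ)))
  step 5: add(add(Z, add(SSSZ, SSSZ)), mul(add(Z, Z), add(SZ, SZ)))
  step 6: add(add(SSSZ, SSSZ), mul(add(Z, Z), add(SZ, SZ)))
  step 7: add(S(add(SSZ, SSSZ)), mul(add(Z, Z), add(SZ, SZ)))
  step 8: S(add(add(SSZ, SSSZ), mul(add(Z, Z), add(SZ, SZ))))
  step 9: S(add(S(add(SZ, SSSZ)), mul(add(Z, Z), add(SZ, SZ))))
  step 10: S(S(add(add(SZ, SSSZ), mul(add(Z, Z), add(SZ, SZ)))))
  step 11: S(S(add(S(add(Z, SSSZ)), mul(add(Z, Z), add(SZ, SZ)))))
  step 12: S(S(S(add(add(Z, SSSZ), mul(add(Z, Z), add(SZ, SZ))))))
  step 13: S(S(S(add(SSSZ, mul(add(Z, Z), add(SZ, SZ))))))
  step 14: S(S(S(S(add(SSZ, mul(add(Z, Z), add(SZ, SZ)))))))
  step 15: S(S(S(S(S(add(SZ, mul(add(Z, Z), add(SZ, SZ))))))))
  step 16: S(S(S(S(S(S(add(Z, mul(add(Z, Z), add(SZ, SZ)))))))))
  step 17: S(S(S(S(S(S(mul(add(Z, Z), add(SZ, SZ))))))))
  step 18: S(S(S(S(S(S(mul(Z, add(SZ, SZ))))))))
  step 19: S^6(Z)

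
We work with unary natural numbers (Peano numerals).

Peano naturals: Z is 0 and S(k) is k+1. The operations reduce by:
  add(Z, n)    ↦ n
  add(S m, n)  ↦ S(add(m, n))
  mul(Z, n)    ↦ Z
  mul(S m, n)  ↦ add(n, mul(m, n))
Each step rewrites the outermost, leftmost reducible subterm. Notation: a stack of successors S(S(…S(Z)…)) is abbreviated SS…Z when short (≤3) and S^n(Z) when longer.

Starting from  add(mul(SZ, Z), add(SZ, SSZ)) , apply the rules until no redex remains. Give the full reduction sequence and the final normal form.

Answer: normal form = SSSZ  (in 6 steps)

Reduction:
  start: add(mul(SZ, Z), add(SZ, SSZ))
  [1] add(add(Z, mul(Z, Z)), add(SZ, SSZ))
  [2] add(mul(Z, Z), add(SZ, SSZ))
  [3] add(Z, add(SZ, SSZ))
  [4] add(SZ, SSZ)
  [5] S(add(Z, SSZ))
  [6] SSSZ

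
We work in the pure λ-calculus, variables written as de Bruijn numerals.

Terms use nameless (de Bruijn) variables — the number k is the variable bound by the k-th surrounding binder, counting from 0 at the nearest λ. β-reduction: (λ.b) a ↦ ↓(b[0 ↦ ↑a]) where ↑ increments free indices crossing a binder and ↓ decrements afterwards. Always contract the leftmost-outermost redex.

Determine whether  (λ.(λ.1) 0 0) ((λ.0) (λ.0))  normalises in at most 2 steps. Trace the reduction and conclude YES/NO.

Answer: NO — after 2 steps the term is (λ.0) (λ.0) ((λ.0) (λ.0)), not yet normal

Working:
  start: (λ.(λ.1) 0 0) ((λ.0) (λ.0))
  →1  (λ.(λ.0) (λ.0)) ((λ.0) (λ.0)) ((λ.0) (λ.0))
  →2  (λ.0) (λ.0) ((λ.0) (λ.0))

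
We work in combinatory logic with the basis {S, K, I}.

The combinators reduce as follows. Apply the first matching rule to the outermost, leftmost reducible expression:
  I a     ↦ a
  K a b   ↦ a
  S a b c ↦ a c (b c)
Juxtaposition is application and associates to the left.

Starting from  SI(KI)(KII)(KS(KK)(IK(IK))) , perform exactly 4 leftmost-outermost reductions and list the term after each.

Answer: after 4 steps: KI(KII)(KS(KK)(IK(IK)))

Derivation:
  start: SI(KI)(KII)(KS(KK)(IK(IK)))
  →1  I(KII)(KI(KII))(KS(KK)(IK(IK)))
  →2  KII(KI(KII))(KS(KK)(IK(IK)))
  →3  I(KI(KII))(KS(KK)(IK(IK)))
  →4  KI(KII)(KS(KK)(IK(IK)))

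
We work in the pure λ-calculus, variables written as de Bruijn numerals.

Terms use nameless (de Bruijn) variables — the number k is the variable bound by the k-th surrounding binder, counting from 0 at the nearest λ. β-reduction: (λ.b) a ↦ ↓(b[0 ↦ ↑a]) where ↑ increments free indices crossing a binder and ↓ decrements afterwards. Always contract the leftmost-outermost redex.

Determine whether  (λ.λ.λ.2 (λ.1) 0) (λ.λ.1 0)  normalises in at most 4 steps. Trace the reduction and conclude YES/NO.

  start: (λ.λ.λ.2 (λ.1) 0) (λ.λ.1 0)
  [1] λ.λ.(λ.λ.1 0) (λ.1) 0
  [2] λ.λ.(λ.(λ.2) 0) 0
  [3] λ.λ.(λ.1) 0
  [4] λ.λ.0

Answer: YES — reaches normal form λ.λ.0 in 4 ≤ 4 steps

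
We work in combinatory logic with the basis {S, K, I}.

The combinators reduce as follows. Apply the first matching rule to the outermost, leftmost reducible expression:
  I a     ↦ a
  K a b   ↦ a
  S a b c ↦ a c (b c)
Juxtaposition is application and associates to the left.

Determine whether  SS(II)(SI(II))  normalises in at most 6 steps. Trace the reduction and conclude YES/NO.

  start: SS(II)(SI(II))
  →1  S(SI(II))(II(SI(II)))
  →2  S(SII)(II(SI(II)))
  →3  S(SII)(I(SI(II)))
  →4  S(SII)(SI(II))
  →5  S(SII)(SII)

Answer: YES — reaches normal form S(SII)(SII) in 5 ≤ 6 steps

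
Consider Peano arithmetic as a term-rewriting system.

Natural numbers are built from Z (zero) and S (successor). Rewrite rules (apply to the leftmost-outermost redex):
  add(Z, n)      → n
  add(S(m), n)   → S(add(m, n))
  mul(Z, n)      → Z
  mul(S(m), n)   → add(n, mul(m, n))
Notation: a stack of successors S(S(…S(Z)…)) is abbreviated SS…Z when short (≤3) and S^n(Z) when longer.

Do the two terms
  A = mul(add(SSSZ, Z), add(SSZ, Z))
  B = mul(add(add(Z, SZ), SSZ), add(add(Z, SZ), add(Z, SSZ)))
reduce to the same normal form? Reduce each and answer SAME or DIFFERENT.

Answer: DIFFERENT — A ⇓ S^6(Z), B ⇓ S^9(Z)

Reduction:
Term A:
  start: mul(add(SSSZ, Z), add(SSZ, Z))
  step 1: mul(S(add(SSZ, Z)), add(SSZ, Z))
  step 2: add(add(SSZ, Z), mul(add(SSZ, Z), add(SSZ, Z)))
  step 3: add(S(add(SZ, Z)), mul(add(SSZ, Z), add(SSZ, Z)))
  step 4: S(add(add(SZ, Z), mul(add(SSZ, Z), add(SSZ, Z))))
  step 5: S(add(S(add(Z, Z)), mul(add(SSZ, Z), add(SSZ, Z))))
  step 6: S(S(add(add(Z, Z), mul(add(SSZ, Z), add(SSZ, Z)))))
  step 7: S(S(add(Z, mul(add(SSZ, Z), add(SSZ, Z)))))
  step 8: S(S(mul(add(SSZ, Z), add(SSZ, Z))))
  step 9: S(S(mul(S(add(SZ, Z)), add(SSZ, Z))))
  step 10: S(S(add(add(SSZ, Z), mul(add(SZ, Z), add(SSZ, Z)))))
  step 11: S(S(add(S(add(SZ, Z)), mul(add(SZ, Z), add(SSZ, Z)))))
  step 12: S(S(S(add(add(SZ, Z), mul(add(SZ, Z), add(SSZ, Z))))))
  step 13: S(S(S(add(S(add(Z, Z)), mul(add(SZ, Z), add(SSZ, Z))))))
  step 14: S(S(S(S(add(add(Z, Z), mul(add(SZ, Z), add(SSZ, Z)))))))
  step 15: S(S(S(S(add(Z, mul(add(SZ, Z), add(SSZ, Z)))))))
  step 16: S(S(S(S(mul(add(SZ, Z), add(SSZ, Z))))))
  step 17: S(S(S(S(mul(S(add(Z, Z)), add(SSZ, Z))))))
  step 18: S(S(S(S(add(add(SSZ, Z), mul(add(Z, Z), add(SSZ, Z)))))))
  step 19: S(S(S(S(add(S(add(SZ, Z)), mul(add(Z, Z), add(SSZ, Z)))))))
  step 20: S(S(S(S(S(add(add(SZ, Z), mul(add(Z, Z), add(SSZ, Z))))))))
  step 21: S(S(S(S(S(add(S(add(Z, Z)), mul(add(Z, Z), add(SSZ, Z))))))))
  step 22: S(S(S(S(S(S(add(add(Z, Z), mul(add(Z, Z), add(SSZ, Z)))))))))
  step 23: S(S(S(S(S(S(add(Z, mul(add(Z, Z), add(SSZ, Z)))))))))
  step 24: S(S(S(S(S(S(mul(add(Z, Z), add(SSZ, Z))))))))
  step 25: S(S(S(S(S(S(mul(Z, add(SSZ, Z))))))))
  step 26: S^6(Z)

Term B:
  start: mul(add(add(Z, SZ), SSZ), add(add(Z, SZ), add(Z, SSZ)))
  step 1: mul(add(SZ, SSZ), add(add(Z, SZ), add(Z, SSZ)))
  step 2: mul(S(add(Z, SSZ)), add(add(Z, SZ), add(Z, SSZ)))
  step 3: add(add(add(Z, SZ), add(Z, SSZ)), mul(add(Z, SSZ), add(add(Z, SZ), add(Z, SSZ))))
  step 4: add(add(SZ, add(Z, SSZ)), mul(add(Z, SSZ), add(add(Z, SZ), add(Z, SSZ))))
  step 5: add(S(add(Z, add(Z, SSZ))), mul(add(Z, SSZ), add(add(Z, SZ), add(Z, SSZ))))
  step 6: S(add(add(Z, add(Z, SSZ)), mul(add(Z, SSZ), add(add(Z, SZ), add(Z, SSZ)))))
  step 7: S(add(add(Z, SSZ), mul(add(Z, SSZ), add(add(Z, SZ), add(Z, SSZ)))))
  step 8: S(add(SSZ, mul(add(Z, SSZ), add(add(Z, SZ), add(Z, SSZ)))))
  step 9: S(S(add(SZ, mul(add(Z, SSZ), add(add(Z, SZ), add(Z, SSZ))))))
  step 10: S(S(S(add(Z, mul(add(Z, SSZ), add(add(Z, SZ), add(Z, SSZ)))))))
  step 11: S(S(S(mul(add(Z, SSZ), add(add(Z, SZ), add(Z, SSZ))))))
  step 12: S(S(S(mul(SSZ, add(add(Z, SZ), add(Z, SSZ))))))
  step 13: S(S(S(add(add(add(Z, SZ), add(Z, SSZ)), mul(SZ, add(add(Z, SZ), add(Z, SSZ)))))))
  step 14: S(S(S(add(add(SZ, add(Z, SSZ)), mul(SZ, add(add(Z, SZ), add(Z, SSZ)))))))
  step 15: S(S(S(add(S(add(Z, add(Z, SSZ))), mul(SZ, add(add(Z, SZ), add(Z, SSZ)))))))
  step 16: S(S(S(S(add(add(Z, add(Z, SSZ)), mul(SZ, add(add(Z, SZ), add(Z, SSZ))))))))
  step 17: S(S(S(S(add(add(Z, SSZ), mul(SZ, add(add(Z, SZ), add(Z, SSZ))))))))
  step 18: S(S(S(S(add(SSZ, mul(SZ, add(add(Z, SZ), add(Z, SSZ))))))))
  step 19: S(S(S(S(S(add(SZ, mul(SZ, add(add(Z, SZ), add(Z, SSZ)))))))))
  step 20: S(S(S(S(S(S(add(Z, mul(SZ, add(add(Z, SZ), add(Z, SSZ))))))))))
  step 21: S(S(S(S(S(S(mul(SZ, add(add(Z, SZ), add(Z, SSZ)))))))))
  step 22: S(S(S(S(S(S(add(add(add(Z, SZ), add(Z, SSZ)), mul(Z, add(add(Z, SZ), add(Z, SSZ))))))))))
  step 23: S(S(S(S(S(S(add(add(SZ, add(Z, SSZ)), mul(Z, add(add(Z, SZ), add(Z, SSZ))))))))))
  step 24: S(S(S(S(S(S(add(S(add(Z, add(Z, SSZ))), mul(Z, add(add(Z, SZ), add(Z, SSZ))))))))))
  step 25: S(S(S(S(S(S(S(add(add(Z, add(Z, SSZ)), mul(Z, add(add(Z, SZ), add(Z, SSZ)))))))))))
  step 26: S(S(S(S(S(S(S(add(add(Z, SSZ), mul(Z, add(add(Z, SZ), add(Z, SSZ)))))))))))
  step 27: S(S(S(S(S(S(S(add(SSZ, mul(Z, add(add(Z, SZ), add(Z, SSZ)))))))))))
  step 28: S(S(S(S(S(S(S(S(add(SZ, mul(Z, add(add(Z, SZ), add(Z, SSZ))))))))))))
  step 29: S(S(S(S(S(S(S(S(S(add(Z, mul(Z, add(add(Z, SZ), add(Z, SSZ)))))))))))))
  step 30: S(S(S(S(S(S(S(S(S(mul(Z, add(add(Z, SZ), add(Z, SSZ))))))))))))
  step 31: S^9(Z)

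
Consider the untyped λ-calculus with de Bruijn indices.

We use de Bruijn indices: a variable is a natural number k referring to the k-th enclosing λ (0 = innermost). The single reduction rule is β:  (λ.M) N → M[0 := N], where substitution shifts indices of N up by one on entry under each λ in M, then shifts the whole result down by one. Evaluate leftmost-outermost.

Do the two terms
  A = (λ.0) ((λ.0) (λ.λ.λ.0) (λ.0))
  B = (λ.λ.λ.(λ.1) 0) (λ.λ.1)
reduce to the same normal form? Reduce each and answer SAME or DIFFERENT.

Term A:
  start: (λ.0) ((λ.0) (λ.λ.λ.0) (λ.0))
  →1  (λ.0) (λ.λ.λ.0) (λ.0)
  →2  (λ.λ.λ.0) (λ.0)
  →3  λ.λ.0

Term B:
  start: (λ.λ.λ.(λ.1) 0) (λ.λ.1)
  →1  λ.λ.(λ.1) 0
  →2  λ.λ.0

Answer: SAME — A ⇓ λ.λ.0, B ⇓ λ.λ.0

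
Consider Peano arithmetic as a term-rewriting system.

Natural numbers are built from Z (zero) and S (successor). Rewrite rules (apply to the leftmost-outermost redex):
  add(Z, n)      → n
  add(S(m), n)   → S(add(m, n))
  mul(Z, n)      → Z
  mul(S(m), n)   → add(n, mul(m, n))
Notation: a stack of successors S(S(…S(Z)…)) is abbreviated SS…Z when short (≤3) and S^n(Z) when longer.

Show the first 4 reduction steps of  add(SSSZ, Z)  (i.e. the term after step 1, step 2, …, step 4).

  start: add(SSSZ, Z)
  [1] S(add(SSZ, Z))
  [2] S(S(add(SZ, Z)))
  [3] S(S(S(add(Z, Z))))
  [4] SSSZ

Answer: after 4 steps: SSSZ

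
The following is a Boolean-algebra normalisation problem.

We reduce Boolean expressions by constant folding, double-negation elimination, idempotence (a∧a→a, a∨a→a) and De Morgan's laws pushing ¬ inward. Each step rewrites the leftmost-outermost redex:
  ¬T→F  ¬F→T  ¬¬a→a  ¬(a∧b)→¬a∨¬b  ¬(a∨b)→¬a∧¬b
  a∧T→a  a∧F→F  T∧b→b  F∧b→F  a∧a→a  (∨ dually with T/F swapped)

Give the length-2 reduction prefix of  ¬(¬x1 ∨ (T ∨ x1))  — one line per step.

  start: ¬(¬x1 ∨ (T ∨ x1))
  step 1: ¬¬x1 ∧ ¬(T ∨ x1)
  step 2: x1 ∧ ¬(T ∨ x1)

Answer: after 2 steps: x1 ∧ ¬(T ∨ x1)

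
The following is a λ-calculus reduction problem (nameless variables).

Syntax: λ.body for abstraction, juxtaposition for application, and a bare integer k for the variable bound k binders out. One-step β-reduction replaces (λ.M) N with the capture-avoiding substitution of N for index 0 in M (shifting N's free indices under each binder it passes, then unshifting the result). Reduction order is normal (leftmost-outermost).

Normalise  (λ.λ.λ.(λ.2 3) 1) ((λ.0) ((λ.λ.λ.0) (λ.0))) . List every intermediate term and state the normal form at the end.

  start: (λ.λ.λ.(λ.2 3) 1) ((λ.0) ((λ.λ.λ.0) (λ.0)))
  →1  λ.λ.(λ.2 ((λ.0) ((λ.λ.λ.0) (λ.0)))) 1
  →2  λ.λ.1 ((λ.0) ((λ.λ.λ.0) (λ.0)))
  →3  λ.λ.1 ((λ.λ.λ.0) (λ.0))
  →4  λ.λ.1 (λ.λ.0)

Answer: normal form = λ.λ.1 (λ.λ.0)  (in 4 steps)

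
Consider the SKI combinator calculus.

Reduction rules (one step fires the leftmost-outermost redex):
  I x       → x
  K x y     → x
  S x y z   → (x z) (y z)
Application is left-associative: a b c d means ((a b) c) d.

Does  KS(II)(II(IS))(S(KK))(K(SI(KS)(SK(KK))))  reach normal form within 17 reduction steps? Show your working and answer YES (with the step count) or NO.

Answer: YES — reaches normal form S(KS)(S(KK)(KS)) in 15 ≤ 17 steps

Reduction:
  start: KS(II)(II(IS))(S(KK))(K(SI(KS)(SK(KK))))
  step 1: S(II(IS))(S(KK))(K(SI(KS)(SK(KK))))
  step 2: II(IS)(K(SI(KS)(SK(KK))))(S(KK)(K(SI(KS)(SK(KK)))))
  step 3: I(IS)(K(SI(KS)(SK(KK))))(S(KK)(K(SI(KS)(SK(KK)))))
  step 4: IS(K(SI(KS)(SK(KK))))(S(KK)(K(SI(KS)(SK(KK)))))
  step 5: S(K(SI(KS)(SK(KK))))(S(KK)(K(SI(KS)(SK(KK)))))
  step 6: S(K(I(SK(KK))(KS(SK(KK)))))(S(KK)(K(SI(KS)(SK(KK)))))
  step 7: S(K(SK(KK)(KS(SK(KK)))))(S(KK)(K(SI(KS)(SK(KK)))))
  step 8: S(K(K(KS(SK(KK)))(KK(KS(SK(KK))))))(S(KK)(K(SI(KS)(SK(KK)))))
  step 9: S(K(KS(SK(KK))))(S(KK)(K(SI(KS)(SK(KK)))))
  step 10: S(KS)(S(KK)(K(SI(KS)(SK(KK)))))
  step 11: S(KS)(S(KK)(K(I(SK(KK))(KS(SK(KK))))))
  step 12: S(KS)(S(KK)(K(SK(KK)(KS(SK(KK))))))
  step 13: S(KS)(S(KK)(K(K(KS(SK(KK)))(KK(KS(SK(KK)))))))
  step 14: S(KS)(S(KK)(K(KS(SK(KK)))))
  step 15: S(KS)(S(KK)(KS))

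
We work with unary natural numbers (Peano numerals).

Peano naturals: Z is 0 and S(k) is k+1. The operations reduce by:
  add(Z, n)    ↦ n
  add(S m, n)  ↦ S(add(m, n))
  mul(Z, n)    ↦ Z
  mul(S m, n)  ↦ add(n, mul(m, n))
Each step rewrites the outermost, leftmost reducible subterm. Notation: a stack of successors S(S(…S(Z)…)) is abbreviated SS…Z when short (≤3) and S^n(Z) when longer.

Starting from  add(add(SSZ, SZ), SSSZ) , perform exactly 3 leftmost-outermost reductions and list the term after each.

Answer: after 3 steps: S(add(S(add(Z, SZ)), SSSZ))

Reduction:
  start: add(add(SSZ, SZ), SSSZ)
  step 1: add(S(add(SZ, SZ)), SSSZ)
  step 2: S(add(add(SZ, SZ), SSSZ))
  step 3: S(add(S(add(Z, SZ)), SSSZ))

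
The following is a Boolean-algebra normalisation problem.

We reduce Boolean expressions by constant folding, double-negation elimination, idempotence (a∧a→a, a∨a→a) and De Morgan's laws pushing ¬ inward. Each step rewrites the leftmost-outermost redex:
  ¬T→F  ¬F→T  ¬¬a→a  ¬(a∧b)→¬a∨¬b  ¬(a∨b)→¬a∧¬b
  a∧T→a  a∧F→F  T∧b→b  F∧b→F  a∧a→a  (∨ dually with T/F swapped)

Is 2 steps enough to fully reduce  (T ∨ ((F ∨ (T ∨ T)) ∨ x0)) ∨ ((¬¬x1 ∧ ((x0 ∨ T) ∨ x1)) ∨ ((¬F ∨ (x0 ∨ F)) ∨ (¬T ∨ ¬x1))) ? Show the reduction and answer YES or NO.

  start: (T ∨ ((F ∨ (T ∨ T)) ∨ x0)) ∨ ((¬¬x1 ∧ ((x0 ∨ T) ∨ x1)) ∨ ((¬F ∨ (x0 ∨ F)) ∨ (¬T ∨ ¬x1)))
  step 1: T ∨ ((¬¬x1 ∧ ((x0 ∨ T) ∨ x1)) ∨ ((¬F ∨ (x0 ∨ F)) ∨ (¬T ∨ ¬x1)))
  step 2: T

Answer: YES — reaches normal form T in 2 ≤ 2 steps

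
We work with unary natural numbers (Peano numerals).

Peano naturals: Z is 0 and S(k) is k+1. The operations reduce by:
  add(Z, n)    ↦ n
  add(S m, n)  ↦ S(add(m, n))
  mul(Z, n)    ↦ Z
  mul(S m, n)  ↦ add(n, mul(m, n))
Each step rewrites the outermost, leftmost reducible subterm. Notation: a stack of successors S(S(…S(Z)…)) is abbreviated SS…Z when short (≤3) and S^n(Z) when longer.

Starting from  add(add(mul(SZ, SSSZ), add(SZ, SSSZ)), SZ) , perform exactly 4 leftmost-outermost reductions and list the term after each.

Answer: after 4 steps: S(add(add(add(SSZ, mul(Z, SSSZ)), add(SZ, SSSZ)), SZ))

Reduction:
  start: add(add(mul(SZ, SSSZ), add(SZ, SSSZ)), SZ)
  →1  add(add(add(SSSZ, mul(Z, SSSZ)), add(SZ, SSSZ)), SZ)
  →2  add(add(S(add(SSZ, mul(Z, SSSZ))), add(SZ, SSSZ)), SZ)
  →3  add(S(add(add(SSZ, mul(Z, SSSZ)), add(SZ, SSSZ))), SZ)
  →4  S(add(add(add(SSZ, mul(Z, SSSZ)), add(SZ, SSSZ)), SZ))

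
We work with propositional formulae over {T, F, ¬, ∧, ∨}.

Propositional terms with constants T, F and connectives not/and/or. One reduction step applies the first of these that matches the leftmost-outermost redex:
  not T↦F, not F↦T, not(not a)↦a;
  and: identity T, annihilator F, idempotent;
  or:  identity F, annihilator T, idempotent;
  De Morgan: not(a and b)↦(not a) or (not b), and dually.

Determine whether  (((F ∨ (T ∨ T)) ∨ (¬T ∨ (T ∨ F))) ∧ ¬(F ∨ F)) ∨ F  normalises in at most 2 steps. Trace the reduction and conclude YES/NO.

  start: (((F ∨ (T ∨ T)) ∨ (¬T ∨ (T ∨ F))) ∧ ¬(F ∨ F)) ∨ F
  →1  ((F ∨ (T ∨ T)) ∨ (¬T ∨ (T ∨ F))) ∧ ¬(F ∨ F)
  →2  ((T ∨ T) ∨ (¬T ∨ (T ∨ F))) ∧ ¬(F ∨ F)

Answer: NO — after 2 steps the term is ((T ∨ T) ∨ (¬T ∨ (T ∨ F))) ∧ ¬(F ∨ F), not yet normal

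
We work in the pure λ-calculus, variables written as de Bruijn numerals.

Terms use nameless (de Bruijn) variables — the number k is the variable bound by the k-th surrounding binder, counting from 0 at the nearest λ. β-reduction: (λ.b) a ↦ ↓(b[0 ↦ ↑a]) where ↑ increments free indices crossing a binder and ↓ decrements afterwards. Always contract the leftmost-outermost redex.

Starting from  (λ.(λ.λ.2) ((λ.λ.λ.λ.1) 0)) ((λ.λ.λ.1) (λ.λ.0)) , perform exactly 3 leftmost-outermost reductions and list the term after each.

Answer: after 3 steps: λ.λ.λ.1

Working:
  start: (λ.(λ.λ.2) ((λ.λ.λ.λ.1) 0)) ((λ.λ.λ.1) (λ.λ.0))
  [1] (λ.λ.(λ.λ.λ.1) (λ.λ.0)) ((λ.λ.λ.λ.1) ((λ.λ.λ.1) (λ.λ.0)))
  [2] λ.(λ.λ.λ.1) (λ.λ.0)
  [3] λ.λ.λ.1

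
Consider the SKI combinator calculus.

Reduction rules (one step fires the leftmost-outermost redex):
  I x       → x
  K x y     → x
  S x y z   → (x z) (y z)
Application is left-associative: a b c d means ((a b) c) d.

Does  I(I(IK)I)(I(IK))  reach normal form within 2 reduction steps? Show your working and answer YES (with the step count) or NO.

  start: I(I(IK)I)(I(IK))
  [1] I(IK)I(I(IK))
  [2] IKI(I(IK))

Answer: NO — after 2 steps the term is IKI(I(IK)), not yet normal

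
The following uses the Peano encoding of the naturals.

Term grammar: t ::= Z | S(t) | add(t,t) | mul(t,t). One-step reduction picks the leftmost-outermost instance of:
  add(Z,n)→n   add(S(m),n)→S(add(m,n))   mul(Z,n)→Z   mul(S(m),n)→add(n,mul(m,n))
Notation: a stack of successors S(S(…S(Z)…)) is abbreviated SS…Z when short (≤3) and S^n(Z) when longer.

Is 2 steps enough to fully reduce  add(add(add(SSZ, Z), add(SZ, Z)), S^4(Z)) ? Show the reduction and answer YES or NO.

Answer: NO — after 2 steps the term is add(S(add(add(SZ, Z), add(SZ, Z))), S^4(Z)), not yet normal

Working:
  start: add(add(add(SSZ, Z), add(SZ, Z)), S^4(Z))
  [1] add(add(S(add(SZ, Z)), add(SZ, Z)), S^4(Z))
  [2] add(S(add(add(SZ, Z), add(SZ, Z))), S^4(Z))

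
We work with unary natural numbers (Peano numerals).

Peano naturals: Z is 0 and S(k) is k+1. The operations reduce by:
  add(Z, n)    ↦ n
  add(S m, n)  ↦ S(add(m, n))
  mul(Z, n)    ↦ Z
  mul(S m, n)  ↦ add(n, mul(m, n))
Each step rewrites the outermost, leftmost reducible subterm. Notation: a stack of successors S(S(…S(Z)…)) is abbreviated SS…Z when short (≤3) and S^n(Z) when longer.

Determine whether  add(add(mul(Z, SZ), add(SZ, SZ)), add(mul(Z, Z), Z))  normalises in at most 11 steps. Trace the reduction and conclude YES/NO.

Answer: YES — reaches normal form SSZ in 9 ≤ 11 steps

Reduction:
  start: add(add(mul(Z, SZ), add(SZ, SZ)), add(mul(Z, Z), Z))
  [1] add(add(Z, add(SZ, SZ)), add(mul(Z, Z), Z))
  [2] add(add(SZ, SZ), add(mul(Z, Z), Z))
  [3] add(S(add(Z, SZ)), add(mul(Z, Z), Z))
  [4] S(add(add(Z, SZ), add(mul(Z, Z), Z)))
  [5] S(add(SZ, add(mul(Z, Z), Z)))
  [6] S(S(add(Z, add(mul(Z, Z), Z))))
  [7] S(S(add(mul(Z, Z), Z)))
  [8] S(S(add(Z, Z)))
  [9] SSZ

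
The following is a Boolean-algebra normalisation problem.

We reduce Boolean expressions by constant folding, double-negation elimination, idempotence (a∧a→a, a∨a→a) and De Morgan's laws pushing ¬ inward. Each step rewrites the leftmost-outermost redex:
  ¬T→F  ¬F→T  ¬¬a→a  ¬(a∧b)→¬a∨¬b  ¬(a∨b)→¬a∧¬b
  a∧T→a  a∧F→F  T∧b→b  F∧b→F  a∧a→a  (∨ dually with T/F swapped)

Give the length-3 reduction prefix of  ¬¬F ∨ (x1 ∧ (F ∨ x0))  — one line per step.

Answer: after 3 steps: x1 ∧ x0

Derivation:
  start: ¬¬F ∨ (x1 ∧ (F ∨ x0))
  step 1: F ∨ (x1 ∧ (F ∨ x0))
  step 2: x1 ∧ (F ∨ x0)
  step 3: x1 ∧ x0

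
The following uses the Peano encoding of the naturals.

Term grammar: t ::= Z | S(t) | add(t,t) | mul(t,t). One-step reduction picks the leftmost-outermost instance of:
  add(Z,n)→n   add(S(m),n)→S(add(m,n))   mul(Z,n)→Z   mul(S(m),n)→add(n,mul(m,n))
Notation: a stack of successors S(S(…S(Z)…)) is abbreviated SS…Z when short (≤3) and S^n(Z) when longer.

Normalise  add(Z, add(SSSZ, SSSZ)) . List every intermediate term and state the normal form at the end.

  start: add(Z, add(SSSZ, SSSZ))
  [1] add(SSSZ, SSSZ)
  [2] S(add(SSZ, SSSZ))
  [3] S(S(add(SZ, SSSZ)))
  [4] S(S(S(add(Z, SSSZ))))
  [5] S^6(Z)

Answer: normal form = S^6(Z)  (in 5 steps)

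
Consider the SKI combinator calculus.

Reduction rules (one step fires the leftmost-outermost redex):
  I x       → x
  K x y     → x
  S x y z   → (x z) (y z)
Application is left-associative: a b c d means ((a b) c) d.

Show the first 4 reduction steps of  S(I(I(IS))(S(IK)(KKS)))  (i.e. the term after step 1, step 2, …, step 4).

Answer: after 4 steps: S(S(SK(KKS)))

Working:
  start: S(I(I(IS))(S(IK)(KKS)))
  →1  S(I(IS)(S(IK)(KKS)))
  →2  S(IS(S(IK)(KKS)))
  →3  S(S(S(IK)(KKS)))
  →4  S(S(SK(KKS)))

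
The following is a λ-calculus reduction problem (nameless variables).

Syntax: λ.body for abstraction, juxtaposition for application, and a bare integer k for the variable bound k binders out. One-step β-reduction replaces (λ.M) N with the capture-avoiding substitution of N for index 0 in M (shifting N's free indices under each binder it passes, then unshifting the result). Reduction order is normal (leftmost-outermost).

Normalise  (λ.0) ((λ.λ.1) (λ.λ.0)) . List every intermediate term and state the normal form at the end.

Answer: normal form = λ.λ.λ.0  (in 2 steps)

Reduction:
  start: (λ.0) ((λ.λ.1) (λ.λ.0))
  step 1: (λ.λ.1) (λ.λ.0)
  step 2: λ.λ.λ.0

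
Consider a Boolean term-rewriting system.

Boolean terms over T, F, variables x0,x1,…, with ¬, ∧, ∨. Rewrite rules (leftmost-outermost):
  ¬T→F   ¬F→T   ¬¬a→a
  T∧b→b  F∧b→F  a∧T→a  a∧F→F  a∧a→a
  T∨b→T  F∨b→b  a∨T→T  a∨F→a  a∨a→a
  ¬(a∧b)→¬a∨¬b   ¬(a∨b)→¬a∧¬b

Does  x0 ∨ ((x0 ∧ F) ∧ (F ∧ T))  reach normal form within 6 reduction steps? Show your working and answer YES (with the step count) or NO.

Answer: YES — reaches normal form x0 in 3 ≤ 6 steps

Derivation:
  start: x0 ∨ ((x0 ∧ F) ∧ (F ∧ T))
  step 1: x0 ∨ (F ∧ (F ∧ T))
  step 2: x0 ∨ F
  step 3: x0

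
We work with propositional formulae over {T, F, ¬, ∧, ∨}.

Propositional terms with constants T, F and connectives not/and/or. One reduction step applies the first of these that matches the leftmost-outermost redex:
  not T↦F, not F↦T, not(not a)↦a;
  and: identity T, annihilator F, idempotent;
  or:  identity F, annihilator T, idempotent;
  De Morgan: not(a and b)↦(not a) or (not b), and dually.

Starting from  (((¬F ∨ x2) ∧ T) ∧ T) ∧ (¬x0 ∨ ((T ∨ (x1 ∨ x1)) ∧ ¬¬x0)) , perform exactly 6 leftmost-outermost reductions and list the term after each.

Answer: after 6 steps: ¬x0 ∨ (T ∧ ¬¬x0)

Working:
  start: (((¬F ∨ x2) ∧ T) ∧ T) ∧ (¬x0 ∨ ((T ∨ (x1 ∨ x1)) ∧ ¬¬x0))
  step 1: ((¬F ∨ x2) ∧ T) ∧ (¬x0 ∨ ((T ∨ (x1 ∨ x1)) ∧ ¬¬x0))
  step 2: (¬F ∨ x2) ∧ (¬x0 ∨ ((T ∨ (x1 ∨ x1)) ∧ ¬¬x0))
  step 3: (T ∨ x2) ∧ (¬x0 ∨ ((T ∨ (x1 ∨ x1)) ∧ ¬¬x0))
  step 4: T ∧ (¬x0 ∨ ((T ∨ (x1 ∨ x1)) ∧ ¬¬x0))
  step 5: ¬x0 ∨ ((T ∨ (x1 ∨ x1)) ∧ ¬¬x0)
  step 6: ¬x0 ∨ (T ∧ ¬¬x0)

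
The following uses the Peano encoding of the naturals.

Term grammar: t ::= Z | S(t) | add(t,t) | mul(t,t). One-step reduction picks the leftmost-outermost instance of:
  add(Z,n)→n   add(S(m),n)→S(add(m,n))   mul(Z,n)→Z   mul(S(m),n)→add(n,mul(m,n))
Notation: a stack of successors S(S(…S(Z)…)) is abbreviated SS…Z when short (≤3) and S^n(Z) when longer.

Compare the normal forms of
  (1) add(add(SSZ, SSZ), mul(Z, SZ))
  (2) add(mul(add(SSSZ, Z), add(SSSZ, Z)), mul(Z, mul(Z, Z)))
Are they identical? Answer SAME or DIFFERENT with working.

Answer: DIFFERENT — A ⇓ S^4(Z), B ⇓ S^9(Z)

Derivation:
Term A:
  start: add(add(SSZ, SSZ), mul(Z, SZ))
  step 1: add(S(add(SZ, SSZ)), mul(Z, SZ))
  step 2: S(add(add(SZ, SSZ), mul(Z, SZ)))
  step 3: S(add(S(add(Z, SSZ)), mul(Z, SZ)))
  step 4: S(S(add(add(Z, SSZ), mul(Z, SZ))))
  step 5: S(S(add(SSZ, mul(Z, SZ))))
  step 6: S(S(S(add(SZ, mul(Z, SZ)))))
  step 7: S(S(S(S(add(Z, mul(Z, SZ))))))
  step 8: S(S(S(S(mul(Z, SZ)))))
  step 9: S^4(Z)

Term B:
  start: add(mul(add(SSSZ, Z), add(SSSZ, Z)), mul(Z, mul(Z, Z)))
  step 1: add(mul(S(add(SSZ, Z)), add(SSSZ, Z)), mul(Z, mul(Z, Z)))
  step 2: add(add(add(SSSZ, Z), mul(add(SSZ, Z), add(SSSZ, Z))), mul(Z, mul(Z, Z)))
  step 3: add(add(S(add(SSZ, Z)), mul(add(SSZ, Z), add(SSSZ, Z))), mul(Z, mul(Z, Z)))
  step 4: add(S(add(add(SSZ, Z), mul(add(SSZ, Z), add(SSSZ, Z)))), mul(Z, mul(Z, Z)))
  step 5: S(add(add(add(SSZ, Z), mul(add(SSZ, Z), add(SSSZ, Z))), mul(Z, mul(Z, Z))))
  step 6: S(add(add(S(add(SZ, Z)), mul(add(SSZ, Z), add(SSSZ, Z))), mul(Z, mul(Z, Z))))
  step 7: S(add(S(add(add(SZ, Z), mul(add(SSZ, Z), add(SSSZ, Z)))), mul(Z, mul(Z, Z))))
  step 8: S(S(add(add(add(SZ, Z), mul(add(SSZ, Z), add(SSSZ, Z))), mul(Z, mul(Z, Z)))))
  step 9: S(S(add(add(S(add(Z, Z)), mul(add(SSZ, Z), add(SSSZ, Z))), mul(Z, mul(Z, Z)))))
  step 10: S(S(add(S(add(add(Z, Z), mul(add(SSZ, Z), add(SSSZ, Z)))), mul(Z, mul(Z, Z)))))
  step 11: S(S(S(add(add(add(Z, Z), mul(add(SSZ, Z), add(SSSZ, Z))), mul(Z, mul(Z, Z))))))
  step 12: S(S(S(add(add(Z, mul(add(SSZ, Z), add(SSSZ, Z))), mul(Z, mul(Z, Z))))))
  step 13: S(S(S(add(mul(add(SSZ, Z), add(SSSZ, Z)), mul(Z, mul(Z, Z))))))
  step 14: S(S(S(add(mul(S(add(SZ, Z)), add(SSSZ, Z)), mul(Z, mul(Z, Z))))))
  step 15: S(S(S(add(add(add(SSSZ, Z), mul(add(SZ, Z), add(SSSZ, Z))), mul(Z, mul(Z, Z))))))
  step 16: S(S(S(add(add(S(add(SSZ, Z)), mul(add(SZ, Z), add(SSSZ, Z))), mul(Z, mul(Z, Z))))))
  step 17: S(S(S(add(S(add(add(SSZ, Z), mul(add(SZ, Z), add(SSSZ, Z)))), mul(Z, mul(Z, Z))))))
  step 18: S(S(S(S(add(add(add(SSZ, Z), mul(add(SZ, Z), add(SSSZ, Z))), mul(Z, mul(Z, Z)))))))
  step 19: S(S(S(S(add(add(S(add(SZ, Z)), mul(add(SZ, Z), add(SSSZ, Z))), mul(Z, mul(Z, Z)))))))
  step 20: S(S(S(S(add(S(add(add(SZ, Z), mul(add(SZ, Z), add(SSSZ, Z)))), mul(Z, mul(Z, Z)))))))
  step 21: S(S(S(S(S(add(add(add(SZ, Z), mul(add(SZ, Z), add(SSSZ, Z))), mul(Z, mul(Z, Z))))))))
  step 22: S(S(S(S(S(add(add(S(add(Z, Z)), mul(add(SZ, Z), add(SSSZ, Z))), mul(Z, mul(Z, Z))))))))
  step 23: S(S(S(S(S(add(S(add(add(Z, Z), mul(add(SZ, Z), add(SSSZ, Z)))), mul(Z, mul(Z, Z))))))))
  step 24: S(S(S(S(S(S(add(add(add(Z, Z), mul(add(SZ, Z), add(SSSZ, Z))), mul(Z, mul(Z, Z)))))))))
  step 25: S(S(S(S(S(S(add(add(Z, mul(add(SZ, Z), add(SSSZ, Z))), mul(Z, mul(Z, Z)))))))))
  step 26: S(S(S(S(S(S(add(mul(add(SZ, Z), add(SSSZ, Z)), mul(Z, mul(Z, Z)))))))))
  step 27: S(S(S(S(S(S(add(mul(S(add(Z, Z)), add(SSSZ, Z)), mul(Z, mul(Z, Z)))))))))
  step 28: S(S(S(S(S(S(add(add(add(SSSZ, Z), mul(add(Z, Z), add(SSSZ, Z))), mul(Z, mul(Z, Z)))))))))
  step 29: S(S(S(S(S(S(add(add(S(add(SSZ, Z)), mul(add(Z, Z), add(SSSZ, Z))), mul(Z, mul(Z, Z)))))))))
  step 30: S(S(S(S(S(S(add(S(add(add(SSZ, Z), mul(add(Z, Z), add(SSSZ, Z)))), mul(Z, mul(Z, Z)))))))))
  step 31: S(S(S(S(S(S(S(add(add(add(SSZ, Z), mul(add(Z, Z), add(SSSZ, Z))), mul(Z, mul(Z, Z))))))))))
  step 32: S(S(S(S(S(S(S(add(add(S(add(SZ, Z)), mul(add(Z, Z), add(SSSZ, Z))), mul(Z, mul(Z, Z))))))))))
  step 33: S(S(S(S(S(S(S(add(S(add(add(SZ, Z), mul(add(Z, Z), add(SSSZ, Z)))), mul(Z, mul(Z, Z))))))))))
  step 34: S(S(S(S(S(S(S(S(add(add(add(SZ, Z), mul(add(Z, Z), add(SSSZ, Z))), mul(Z, mul(Z, Z)))))))))))
  step 35: S(S(S(S(S(S(S(S(add(add(S(add(Z, Z)), mul(add(Z, Z), add(SSSZ, Z))), mul(Z, mul(Z, Z)))))))))))
  step 36: S(S(S(S(S(S(S(S(add(S(add(add(Z, Z), mul(add(Z, Z), add(SSSZ, Z)))), mul(Z, mul(Z, Z)))))))))))
  step 37: S(S(S(S(S(S(S(S(S(add(add(add(Z, Z), mul(add(Z, Z), add(SSSZ, Z))), mul(Z, mul(Z, Z))))))))))))
  step 38: S(S(S(S(S(S(S(S(S(add(add(Z, mul(add(Z, Z), add(SSSZ, Z))), mul(Z, mul(Z, Z))))))))))))
  step 39: S(S(S(S(S(S(S(S(S(add(mul(add(Z, Z), add(SSSZ, Z)), mul(Z, mul(Z, Z))))))))))))
  step 40: S(S(S(S(S(S(S(S(S(add(mul(Z, add(SSSZ, Z)), mul(Z, mul(Z, Z))))))))))))
  step 41: S(S(S(S(S(S(S(S(S(add(Z, mul(Z, mul(Z, Z))))))))))))
  step 42: S(S(S(S(S(S(S(S(S(mul(Z, mul(Z, Z)))))))))))
  step 43: S^9(Z)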